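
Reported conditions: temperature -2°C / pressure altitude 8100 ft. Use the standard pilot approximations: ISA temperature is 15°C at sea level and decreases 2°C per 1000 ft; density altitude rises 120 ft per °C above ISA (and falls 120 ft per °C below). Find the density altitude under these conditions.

ISA temperature at 8100 ft = 15 − 2 × (8100/1000) = -1.2°C.
ISA deviation = -2 − (-1.2) = -0.8°C.
Density altitude = 8100 + 120 × (-0.8) = 8100 + (-96) = 8004 ft.

8004 ft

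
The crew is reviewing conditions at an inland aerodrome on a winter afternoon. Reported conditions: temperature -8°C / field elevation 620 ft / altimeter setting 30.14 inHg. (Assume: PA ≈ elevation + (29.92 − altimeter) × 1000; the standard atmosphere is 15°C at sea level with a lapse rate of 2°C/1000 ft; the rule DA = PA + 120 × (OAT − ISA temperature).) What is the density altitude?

-2264 ft

Pressure altitude = 620 + (29.92 − 30.14) × 1000 = 620 + (-220) = 400 ft.
ISA temperature at 400 ft = 15 − 2 × (400/1000) = 14.2°C.
ISA deviation = -8 − 14.2 = -22.2°C.
Density altitude = 400 + 120 × (-22.2) = -2264 ft.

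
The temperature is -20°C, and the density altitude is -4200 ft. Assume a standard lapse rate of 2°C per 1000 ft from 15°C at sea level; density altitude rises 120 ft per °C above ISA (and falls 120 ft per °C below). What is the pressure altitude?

DA = PA + 120 × (OAT − (15 − 2·PA/1000)) = PA + 120·OAT − 1800 + 0.24·PA = 1.24·PA + 120·OAT − 1800.
So 1.24·PA = -4200 − 120 × (-20) + 1800 = 0.
PA = 0 / 1.24 = 0 ft.

0 ft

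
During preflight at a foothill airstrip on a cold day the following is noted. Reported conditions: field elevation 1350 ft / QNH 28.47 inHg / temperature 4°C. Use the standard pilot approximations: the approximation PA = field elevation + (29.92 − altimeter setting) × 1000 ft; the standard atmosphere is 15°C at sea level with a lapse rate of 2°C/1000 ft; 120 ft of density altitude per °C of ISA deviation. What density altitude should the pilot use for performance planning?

Pressure altitude = 1350 + (29.92 − 28.47) × 1000 = 1350 + (+1450) = 2800 ft.
ISA temperature at 2800 ft = 15 − 2 × (2800/1000) = 9.4°C.
ISA deviation = 4 − 9.4 = -5.4°C.
Density altitude = 2800 + 120 × (-5.4) = 2152 ft.

2152 ft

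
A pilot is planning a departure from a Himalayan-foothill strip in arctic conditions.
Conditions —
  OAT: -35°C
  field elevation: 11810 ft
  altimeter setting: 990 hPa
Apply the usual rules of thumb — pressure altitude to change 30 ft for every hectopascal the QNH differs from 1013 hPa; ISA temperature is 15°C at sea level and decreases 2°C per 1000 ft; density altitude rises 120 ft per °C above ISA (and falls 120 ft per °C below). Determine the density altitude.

9500 ft

Pressure altitude = 11810 + (1013 − 990) × 30 = 11810 + (+690) = 12500 ft.
ISA temperature at 12500 ft = 15 − 2 × (12500/1000) = -10°C.
ISA deviation = -35 − (-10) = -25°C.
Density altitude = 12500 + 120 × (-25) = 9500 ft.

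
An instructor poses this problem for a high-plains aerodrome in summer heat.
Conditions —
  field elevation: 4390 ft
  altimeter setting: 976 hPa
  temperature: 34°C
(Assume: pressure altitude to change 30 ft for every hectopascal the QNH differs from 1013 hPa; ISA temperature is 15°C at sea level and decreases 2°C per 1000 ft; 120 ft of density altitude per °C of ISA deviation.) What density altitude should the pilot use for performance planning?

Pressure altitude = 4390 + (1013 − 976) × 30 = 4390 + (+1110) = 5500 ft.
ISA temperature at 5500 ft = 15 − 2 × (5500/1000) = 4°C.
ISA deviation = 34 − 4 = +30°C.
Density altitude = 5500 + 120 × (30) = 9100 ft.

9100 ft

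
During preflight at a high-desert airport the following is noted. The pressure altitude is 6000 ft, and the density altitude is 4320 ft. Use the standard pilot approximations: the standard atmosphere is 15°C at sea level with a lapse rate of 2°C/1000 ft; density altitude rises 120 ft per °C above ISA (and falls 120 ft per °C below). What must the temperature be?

Density altitude − pressure altitude = 4320 − 6000 = -1680 ft.
At 120 ft/°C that is an ISA deviation of -1680/120 = -14°C.
ISA temperature at 6000 ft = 15 − 2 × (6000/1000) = 3°C.
OAT = ISA + deviation = 3 + (-14) = -11°C.

-11°C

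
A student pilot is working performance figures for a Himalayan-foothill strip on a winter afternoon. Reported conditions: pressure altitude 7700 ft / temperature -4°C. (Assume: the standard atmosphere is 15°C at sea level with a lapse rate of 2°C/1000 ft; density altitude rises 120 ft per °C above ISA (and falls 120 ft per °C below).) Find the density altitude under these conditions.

7268 ft

ISA temperature at 7700 ft = 15 − 2 × (7700/1000) = -0.4°C.
ISA deviation = -4 − (-0.4) = -3.6°C.
Density altitude = 7700 + 120 × (-3.6) = 7700 + (-432) = 7268 ft.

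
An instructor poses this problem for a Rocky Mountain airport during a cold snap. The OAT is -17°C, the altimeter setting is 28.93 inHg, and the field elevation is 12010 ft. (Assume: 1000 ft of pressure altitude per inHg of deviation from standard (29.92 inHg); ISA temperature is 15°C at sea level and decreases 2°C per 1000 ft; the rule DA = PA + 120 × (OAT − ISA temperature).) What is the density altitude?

Pressure altitude = 12010 + (29.92 − 28.93) × 1000 = 12010 + (+990) = 13000 ft.
ISA temperature at 13000 ft = 15 − 2 × (13000/1000) = -11°C.
ISA deviation = -17 − (-11) = -6°C.
Density altitude = 13000 + 120 × (-6) = 12280 ft.

12280 ft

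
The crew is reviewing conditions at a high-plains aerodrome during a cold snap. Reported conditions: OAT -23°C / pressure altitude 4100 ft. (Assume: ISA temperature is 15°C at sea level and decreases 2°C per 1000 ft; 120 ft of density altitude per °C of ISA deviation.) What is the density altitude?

ISA temperature at 4100 ft = 15 − 2 × (4100/1000) = 6.8°C.
ISA deviation = -23 − 6.8 = -29.8°C.
Density altitude = 4100 + 120 × (-29.8) = 4100 + (-3576) = 524 ft.

524 ft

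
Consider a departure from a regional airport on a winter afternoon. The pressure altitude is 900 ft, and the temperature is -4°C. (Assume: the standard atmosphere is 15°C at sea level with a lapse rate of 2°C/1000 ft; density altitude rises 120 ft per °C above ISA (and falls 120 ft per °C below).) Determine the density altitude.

ISA temperature at 900 ft = 15 − 2 × (900/1000) = 13.2°C.
ISA deviation = -4 − 13.2 = -17.2°C.
Density altitude = 900 + 120 × (-17.2) = 900 + (-2064) = -1164 ft.

-1164 ft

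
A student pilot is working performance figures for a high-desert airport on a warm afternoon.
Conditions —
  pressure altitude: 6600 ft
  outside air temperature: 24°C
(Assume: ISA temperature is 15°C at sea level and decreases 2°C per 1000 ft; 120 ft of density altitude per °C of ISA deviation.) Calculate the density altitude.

9264 ft

ISA temperature at 6600 ft = 15 − 2 × (6600/1000) = 1.8°C.
ISA deviation = 24 − 1.8 = +22.2°C.
Density altitude = 6600 + 120 × (22.2) = 6600 + (+2664) = 9264 ft.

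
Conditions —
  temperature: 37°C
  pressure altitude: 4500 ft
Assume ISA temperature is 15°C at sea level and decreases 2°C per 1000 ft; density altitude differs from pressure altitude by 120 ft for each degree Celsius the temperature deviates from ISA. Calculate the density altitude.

ISA temperature at 4500 ft = 15 − 2 × (4500/1000) = 6°C.
ISA deviation = 37 − 6 = +31°C.
Density altitude = 4500 + 120 × (31) = 4500 + (+3720) = 8220 ft.

8220 ft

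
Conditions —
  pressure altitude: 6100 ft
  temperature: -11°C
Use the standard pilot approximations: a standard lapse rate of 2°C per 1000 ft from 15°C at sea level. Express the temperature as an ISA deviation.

ISA-13.8°C

ISA temperature at 6100 ft = 15 − 2 × (6100/1000) = 2.8°C.
Deviation = OAT − ISA = -11 − 2.8 = -13.8°C.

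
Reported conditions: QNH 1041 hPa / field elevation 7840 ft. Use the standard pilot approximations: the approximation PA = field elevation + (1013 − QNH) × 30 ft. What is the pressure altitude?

Pressure correction = (1013 − 1041) × 30 = -840 ft.
Pressure altitude = 7840 + (-840) = 7000 ft.

7000 ft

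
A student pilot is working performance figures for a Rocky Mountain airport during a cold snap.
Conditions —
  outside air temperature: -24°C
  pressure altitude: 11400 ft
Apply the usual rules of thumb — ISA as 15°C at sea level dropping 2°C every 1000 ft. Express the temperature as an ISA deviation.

ISA temperature at 11400 ft = 15 − 2 × (11400/1000) = -7.8°C.
Deviation = OAT − ISA = -24 − (-7.8) = -16.2°C.

ISA-16.2°C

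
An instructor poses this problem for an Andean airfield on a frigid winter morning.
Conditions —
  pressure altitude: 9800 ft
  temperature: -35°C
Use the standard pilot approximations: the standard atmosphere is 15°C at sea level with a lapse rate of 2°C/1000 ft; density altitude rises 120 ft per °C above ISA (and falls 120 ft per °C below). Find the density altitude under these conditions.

ISA temperature at 9800 ft = 15 − 2 × (9800/1000) = -4.6°C.
ISA deviation = -35 − (-4.6) = -30.4°C.
Density altitude = 9800 + 120 × (-30.4) = 9800 + (-3648) = 6152 ft.

6152 ft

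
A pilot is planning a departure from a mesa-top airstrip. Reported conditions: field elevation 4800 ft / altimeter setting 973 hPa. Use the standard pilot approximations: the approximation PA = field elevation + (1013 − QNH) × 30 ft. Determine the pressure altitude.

Pressure correction = (1013 − 973) × 30 = +1200 ft.
Pressure altitude = 4800 + (+1200) = 6000 ft.

6000 ft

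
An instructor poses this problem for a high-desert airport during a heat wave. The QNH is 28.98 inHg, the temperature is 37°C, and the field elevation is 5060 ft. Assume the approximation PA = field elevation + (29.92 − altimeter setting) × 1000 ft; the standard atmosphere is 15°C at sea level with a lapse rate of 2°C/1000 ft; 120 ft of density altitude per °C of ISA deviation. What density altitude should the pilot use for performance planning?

10080 ft

Pressure altitude = 5060 + (29.92 − 28.98) × 1000 = 5060 + (+940) = 6000 ft.
ISA temperature at 6000 ft = 15 − 2 × (6000/1000) = 3°C.
ISA deviation = 37 − 3 = +34°C.
Density altitude = 6000 + 120 × (34) = 10080 ft.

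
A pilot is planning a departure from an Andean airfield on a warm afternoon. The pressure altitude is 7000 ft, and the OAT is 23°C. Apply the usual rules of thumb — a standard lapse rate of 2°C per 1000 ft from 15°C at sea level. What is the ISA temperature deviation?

ISA temperature at 7000 ft = 15 − 2 × (7000/1000) = 1°C.
Deviation = OAT − ISA = 23 − 1 = +22°C.

ISA+22°C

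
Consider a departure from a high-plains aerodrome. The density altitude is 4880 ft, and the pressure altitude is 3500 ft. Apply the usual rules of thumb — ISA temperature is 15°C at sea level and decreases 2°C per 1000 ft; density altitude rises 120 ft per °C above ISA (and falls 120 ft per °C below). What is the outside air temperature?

Density altitude − pressure altitude = 4880 − 3500 = +1380 ft.
At 120 ft/°C that is an ISA deviation of 1380/120 = +11.5°C.
ISA temperature at 3500 ft = 15 − 2 × (3500/1000) = 8°C.
OAT = ISA + deviation = 8 + (+11.5) = 19.5°C.

19.5°C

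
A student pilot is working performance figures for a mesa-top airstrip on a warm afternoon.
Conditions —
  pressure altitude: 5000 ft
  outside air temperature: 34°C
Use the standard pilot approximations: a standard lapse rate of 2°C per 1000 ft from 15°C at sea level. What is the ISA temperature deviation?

ISA+29°C

ISA temperature at 5000 ft = 15 − 2 × (5000/1000) = 5°C.
Deviation = OAT − ISA = 34 − 5 = +29°C.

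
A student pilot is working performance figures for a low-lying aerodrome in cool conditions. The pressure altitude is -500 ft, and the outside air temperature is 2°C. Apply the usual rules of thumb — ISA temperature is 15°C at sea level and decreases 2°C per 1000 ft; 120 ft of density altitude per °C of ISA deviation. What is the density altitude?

-2180 ft

ISA temperature at -500 ft = 15 − 2 × (-500/1000) = 16°C.
ISA deviation = 2 − 16 = -14°C.
Density altitude = -500 + 120 × (-14) = -500 + (-1680) = -2180 ft.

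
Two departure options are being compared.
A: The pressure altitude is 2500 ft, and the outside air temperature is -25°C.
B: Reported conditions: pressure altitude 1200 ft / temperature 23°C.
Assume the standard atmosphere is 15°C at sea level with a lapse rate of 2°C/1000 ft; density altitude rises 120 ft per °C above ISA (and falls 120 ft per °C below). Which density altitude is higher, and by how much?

B by 4148 ft

A: ISA temp = 10°C, deviation -35°C, DA = 2500 + 120 × (-35) = -1700 ft.
B: ISA temp = 12.6°C, deviation +10.4°C, DA = 1200 + 120 × 10.4 = 2448 ft.
B is higher by 2448 − (-1700) = 4148 ft.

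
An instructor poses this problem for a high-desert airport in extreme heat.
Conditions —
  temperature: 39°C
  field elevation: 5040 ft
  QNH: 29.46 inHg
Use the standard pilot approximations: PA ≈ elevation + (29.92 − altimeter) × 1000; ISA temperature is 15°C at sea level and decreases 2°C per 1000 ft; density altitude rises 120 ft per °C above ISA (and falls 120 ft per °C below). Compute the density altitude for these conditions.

Pressure altitude = 5040 + (29.92 − 29.46) × 1000 = 5040 + (+460) = 5500 ft.
ISA temperature at 5500 ft = 15 − 2 × (5500/1000) = 4°C.
ISA deviation = 39 − 4 = +35°C.
Density altitude = 5500 + 120 × (35) = 9700 ft.

9700 ft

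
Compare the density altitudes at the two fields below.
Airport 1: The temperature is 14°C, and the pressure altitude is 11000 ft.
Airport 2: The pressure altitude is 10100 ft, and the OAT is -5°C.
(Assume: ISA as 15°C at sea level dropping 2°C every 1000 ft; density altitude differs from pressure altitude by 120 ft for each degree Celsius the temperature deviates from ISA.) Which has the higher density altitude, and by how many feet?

Airport 1 by 3396 ft

Airport 1: ISA temp = -7°C, deviation +21°C, DA = 11000 + 120 × 21 = 13520 ft.
Airport 2: ISA temp = -5.2°C, deviation +0.2°C, DA = 10100 + 120 × 0.2 = 10124 ft.
Airport 1 is higher by 13520 − 10124 = 3396 ft.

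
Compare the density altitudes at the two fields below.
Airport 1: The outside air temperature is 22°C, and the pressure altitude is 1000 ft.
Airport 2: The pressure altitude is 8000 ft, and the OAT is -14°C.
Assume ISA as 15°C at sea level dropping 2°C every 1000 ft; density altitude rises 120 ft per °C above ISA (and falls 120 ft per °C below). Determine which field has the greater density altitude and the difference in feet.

Airport 2 by 4360 ft

Airport 1: ISA temp = 13°C, deviation +9°C, DA = 1000 + 120 × 9 = 2080 ft.
Airport 2: ISA temp = -1°C, deviation -13°C, DA = 8000 + 120 × (-13) = 6440 ft.
Airport 2 is higher by 6440 − 2080 = 4360 ft.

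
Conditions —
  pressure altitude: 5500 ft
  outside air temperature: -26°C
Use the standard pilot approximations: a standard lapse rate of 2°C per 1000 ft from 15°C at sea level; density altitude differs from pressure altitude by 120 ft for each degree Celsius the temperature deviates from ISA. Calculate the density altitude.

1900 ft

ISA temperature at 5500 ft = 15 − 2 × (5500/1000) = 4°C.
ISA deviation = -26 − 4 = -30°C.
Density altitude = 5500 + 120 × (-30) = 5500 + (-3600) = 1900 ft.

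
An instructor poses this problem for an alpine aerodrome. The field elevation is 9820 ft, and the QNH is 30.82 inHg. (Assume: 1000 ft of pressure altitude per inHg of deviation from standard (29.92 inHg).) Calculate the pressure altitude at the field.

8920 ft

Pressure correction = (29.92 − 30.82) × 1000 = -900 ft.
Pressure altitude = 9820 + (-900) = 8920 ft.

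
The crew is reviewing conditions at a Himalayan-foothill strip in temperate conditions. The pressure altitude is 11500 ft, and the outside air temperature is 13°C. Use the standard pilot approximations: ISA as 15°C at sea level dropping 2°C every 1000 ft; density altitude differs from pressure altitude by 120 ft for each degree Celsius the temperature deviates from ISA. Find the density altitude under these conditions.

14020 ft

ISA temperature at 11500 ft = 15 − 2 × (11500/1000) = -8°C.
ISA deviation = 13 − (-8) = +21°C.
Density altitude = 11500 + 120 × (21) = 11500 + (+2520) = 14020 ft.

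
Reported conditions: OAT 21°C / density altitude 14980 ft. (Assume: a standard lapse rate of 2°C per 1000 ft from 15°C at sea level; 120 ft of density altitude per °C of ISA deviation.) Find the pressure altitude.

DA = PA + 120 × (OAT − (15 − 2·PA/1000)) = PA + 120·OAT − 1800 + 0.24·PA = 1.24·PA + 120·OAT − 1800.
So 1.24·PA = 14980 − 120 × 21 + 1800 = 14260.
PA = 14260 / 1.24 = 11500 ft.

11500 ft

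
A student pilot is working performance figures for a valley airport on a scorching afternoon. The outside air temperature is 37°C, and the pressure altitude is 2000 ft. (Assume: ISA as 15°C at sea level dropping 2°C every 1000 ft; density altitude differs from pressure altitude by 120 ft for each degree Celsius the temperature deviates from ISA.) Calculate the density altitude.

ISA temperature at 2000 ft = 15 − 2 × (2000/1000) = 11°C.
ISA deviation = 37 − 11 = +26°C.
Density altitude = 2000 + 120 × (26) = 2000 + (+3120) = 5120 ft.

5120 ft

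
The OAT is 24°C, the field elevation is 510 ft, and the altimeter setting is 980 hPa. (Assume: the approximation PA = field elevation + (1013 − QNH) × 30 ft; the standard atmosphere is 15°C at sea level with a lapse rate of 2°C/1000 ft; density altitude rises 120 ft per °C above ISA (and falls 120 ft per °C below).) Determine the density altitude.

2940 ft

Pressure altitude = 510 + (1013 − 980) × 30 = 510 + (+990) = 1500 ft.
ISA temperature at 1500 ft = 15 − 2 × (1500/1000) = 12°C.
ISA deviation = 24 − 12 = +12°C.
Density altitude = 1500 + 120 × (12) = 2940 ft.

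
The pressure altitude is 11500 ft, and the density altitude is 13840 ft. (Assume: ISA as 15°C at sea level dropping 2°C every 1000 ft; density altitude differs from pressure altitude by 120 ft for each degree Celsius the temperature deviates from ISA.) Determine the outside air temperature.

Density altitude − pressure altitude = 13840 − 11500 = +2340 ft.
At 120 ft/°C that is an ISA deviation of 2340/120 = +19.5°C.
ISA temperature at 11500 ft = 15 − 2 × (11500/1000) = -8°C.
OAT = ISA + deviation = -8 + (+19.5) = 11.5°C.

11.5°C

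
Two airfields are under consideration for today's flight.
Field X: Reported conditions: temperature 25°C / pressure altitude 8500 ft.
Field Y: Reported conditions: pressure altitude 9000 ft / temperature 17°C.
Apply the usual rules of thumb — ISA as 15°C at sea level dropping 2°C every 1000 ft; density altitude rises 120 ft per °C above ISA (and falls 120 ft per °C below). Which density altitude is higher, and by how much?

Field X: ISA temp = -2°C, deviation +27°C, DA = 8500 + 120 × 27 = 11740 ft.
Field Y: ISA temp = -3°C, deviation +20°C, DA = 9000 + 120 × 20 = 11400 ft.
Field X is higher by 11740 − 11400 = 340 ft.

Field X by 340 ft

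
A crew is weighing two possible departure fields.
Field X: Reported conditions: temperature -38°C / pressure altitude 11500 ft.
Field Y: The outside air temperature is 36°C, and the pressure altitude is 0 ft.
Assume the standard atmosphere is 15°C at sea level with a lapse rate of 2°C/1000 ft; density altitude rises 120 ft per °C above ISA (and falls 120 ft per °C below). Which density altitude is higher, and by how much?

Field X: ISA temp = -8°C, deviation -30°C, DA = 11500 + 120 × (-30) = 7900 ft.
Field Y: ISA temp = 15°C, deviation +21°C, DA = 0 + 120 × 21 = 2520 ft.
Field X is higher by 7900 − 2520 = 5380 ft.

Field X by 5380 ft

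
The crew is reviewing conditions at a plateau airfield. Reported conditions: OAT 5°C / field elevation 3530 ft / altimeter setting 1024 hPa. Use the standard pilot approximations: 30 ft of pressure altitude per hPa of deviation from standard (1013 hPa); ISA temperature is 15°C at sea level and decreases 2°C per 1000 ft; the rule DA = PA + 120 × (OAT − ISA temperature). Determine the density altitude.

Pressure altitude = 3530 + (1013 − 1024) × 30 = 3530 + (-330) = 3200 ft.
ISA temperature at 3200 ft = 15 − 2 × (3200/1000) = 8.6°C.
ISA deviation = 5 − 8.6 = -3.6°C.
Density altitude = 3200 + 120 × (-3.6) = 2768 ft.

2768 ft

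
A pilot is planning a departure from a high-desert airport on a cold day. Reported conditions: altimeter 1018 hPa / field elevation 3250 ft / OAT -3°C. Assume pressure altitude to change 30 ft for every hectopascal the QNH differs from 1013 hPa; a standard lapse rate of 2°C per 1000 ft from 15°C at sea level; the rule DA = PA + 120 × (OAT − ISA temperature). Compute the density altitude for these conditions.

Pressure altitude = 3250 + (1013 − 1018) × 30 = 3250 + (-150) = 3100 ft.
ISA temperature at 3100 ft = 15 − 2 × (3100/1000) = 8.8°C.
ISA deviation = -3 − 8.8 = -11.8°C.
Density altitude = 3100 + 120 × (-11.8) = 1684 ft.

1684 ft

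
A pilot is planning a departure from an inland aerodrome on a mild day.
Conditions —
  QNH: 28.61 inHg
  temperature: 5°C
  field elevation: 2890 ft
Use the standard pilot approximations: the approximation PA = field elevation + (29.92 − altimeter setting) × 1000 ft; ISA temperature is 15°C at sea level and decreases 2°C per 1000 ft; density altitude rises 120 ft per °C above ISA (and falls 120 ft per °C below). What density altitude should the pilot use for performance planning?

4008 ft

Pressure altitude = 2890 + (29.92 − 28.61) × 1000 = 2890 + (+1310) = 4200 ft.
ISA temperature at 4200 ft = 15 − 2 × (4200/1000) = 6.6°C.
ISA deviation = 5 − 6.6 = -1.6°C.
Density altitude = 4200 + 120 × (-1.6) = 4008 ft.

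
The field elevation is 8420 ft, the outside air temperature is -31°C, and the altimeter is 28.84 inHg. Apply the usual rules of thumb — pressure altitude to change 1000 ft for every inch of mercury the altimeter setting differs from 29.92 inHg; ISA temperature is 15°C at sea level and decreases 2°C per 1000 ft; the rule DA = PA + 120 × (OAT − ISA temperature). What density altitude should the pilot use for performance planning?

6260 ft

Pressure altitude = 8420 + (29.92 − 28.84) × 1000 = 8420 + (+1080) = 9500 ft.
ISA temperature at 9500 ft = 15 − 2 × (9500/1000) = -4°C.
ISA deviation = -31 − (-4) = -27°C.
Density altitude = 9500 + 120 × (-27) = 6260 ft.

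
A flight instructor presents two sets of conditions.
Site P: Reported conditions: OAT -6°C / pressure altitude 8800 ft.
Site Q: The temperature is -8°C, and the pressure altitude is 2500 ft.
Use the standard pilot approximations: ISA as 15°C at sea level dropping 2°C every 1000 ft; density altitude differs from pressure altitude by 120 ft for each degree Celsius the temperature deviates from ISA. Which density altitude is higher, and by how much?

Site P by 8052 ft

Site P: ISA temp = -2.6°C, deviation -3.4°C, DA = 8800 + 120 × (-3.4) = 8392 ft.
Site Q: ISA temp = 10°C, deviation -18°C, DA = 2500 + 120 × (-18) = 340 ft.
Site P is higher by 8392 − 340 = 8052 ft.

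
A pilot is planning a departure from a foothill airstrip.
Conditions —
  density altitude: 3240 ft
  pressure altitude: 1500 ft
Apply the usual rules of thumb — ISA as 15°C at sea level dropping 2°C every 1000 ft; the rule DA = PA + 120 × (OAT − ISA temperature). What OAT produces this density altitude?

26.5°C

Density altitude − pressure altitude = 3240 − 1500 = +1740 ft.
At 120 ft/°C that is an ISA deviation of 1740/120 = +14.5°C.
ISA temperature at 1500 ft = 15 − 2 × (1500/1000) = 12°C.
OAT = ISA + deviation = 12 + (+14.5) = 26.5°C.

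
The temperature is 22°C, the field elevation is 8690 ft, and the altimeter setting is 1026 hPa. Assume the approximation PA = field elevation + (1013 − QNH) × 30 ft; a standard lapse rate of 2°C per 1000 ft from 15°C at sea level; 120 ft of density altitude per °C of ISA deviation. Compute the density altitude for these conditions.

11132 ft

Pressure altitude = 8690 + (1013 − 1026) × 30 = 8690 + (-390) = 8300 ft.
ISA temperature at 8300 ft = 15 − 2 × (8300/1000) = -1.6°C.
ISA deviation = 22 − (-1.6) = +23.6°C.
Density altitude = 8300 + 120 × (23.6) = 11132 ft.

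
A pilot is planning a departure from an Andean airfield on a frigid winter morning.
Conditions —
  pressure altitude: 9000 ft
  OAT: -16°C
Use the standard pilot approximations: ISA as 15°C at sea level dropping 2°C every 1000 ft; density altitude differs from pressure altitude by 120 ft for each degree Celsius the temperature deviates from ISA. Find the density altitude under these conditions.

ISA temperature at 9000 ft = 15 − 2 × (9000/1000) = -3°C.
ISA deviation = -16 − (-3) = -13°C.
Density altitude = 9000 + 120 × (-13) = 9000 + (-1560) = 7440 ft.

7440 ft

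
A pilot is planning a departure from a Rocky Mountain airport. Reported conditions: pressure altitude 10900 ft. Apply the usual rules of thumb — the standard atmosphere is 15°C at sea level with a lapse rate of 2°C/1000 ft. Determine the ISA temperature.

ISA temperature = 15 − 2 × (10900/1000) = 15 − 21.8 = -6.8°C.

-6.8°C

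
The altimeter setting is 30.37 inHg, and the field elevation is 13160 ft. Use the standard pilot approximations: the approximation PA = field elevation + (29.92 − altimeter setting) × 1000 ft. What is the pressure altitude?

12710 ft

Pressure correction = (29.92 − 30.37) × 1000 = -450 ft.
Pressure altitude = 13160 + (-450) = 12710 ft.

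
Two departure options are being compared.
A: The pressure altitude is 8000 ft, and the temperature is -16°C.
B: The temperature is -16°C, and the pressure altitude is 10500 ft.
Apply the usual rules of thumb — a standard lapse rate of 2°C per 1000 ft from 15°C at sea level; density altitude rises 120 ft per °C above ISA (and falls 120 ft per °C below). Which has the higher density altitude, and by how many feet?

A: ISA temp = -1°C, deviation -15°C, DA = 8000 + 120 × (-15) = 6200 ft.
B: ISA temp = -6°C, deviation -10°C, DA = 10500 + 120 × (-10) = 9300 ft.
B is higher by 9300 − 6200 = 3100 ft.

B by 3100 ft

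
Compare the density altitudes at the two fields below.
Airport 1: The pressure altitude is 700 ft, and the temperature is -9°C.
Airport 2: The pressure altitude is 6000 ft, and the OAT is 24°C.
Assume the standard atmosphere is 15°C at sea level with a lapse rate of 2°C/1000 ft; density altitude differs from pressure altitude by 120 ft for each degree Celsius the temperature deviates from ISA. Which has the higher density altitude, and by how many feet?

Airport 2 by 10532 ft

Airport 1: ISA temp = 13.6°C, deviation -22.6°C, DA = 700 + 120 × (-22.6) = -2012 ft.
Airport 2: ISA temp = 3°C, deviation +21°C, DA = 6000 + 120 × 21 = 8520 ft.
Airport 2 is higher by 8520 − (-2012) = 10532 ft.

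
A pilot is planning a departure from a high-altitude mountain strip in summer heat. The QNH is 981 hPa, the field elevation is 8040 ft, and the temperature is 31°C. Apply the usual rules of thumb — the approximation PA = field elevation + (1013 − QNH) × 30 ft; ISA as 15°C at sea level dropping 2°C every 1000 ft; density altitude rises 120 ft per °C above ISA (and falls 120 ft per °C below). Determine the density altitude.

Pressure altitude = 8040 + (1013 − 981) × 30 = 8040 + (+960) = 9000 ft.
ISA temperature at 9000 ft = 15 − 2 × (9000/1000) = -3°C.
ISA deviation = 31 − (-3) = +34°C.
Density altitude = 9000 + 120 × (34) = 13080 ft.

13080 ft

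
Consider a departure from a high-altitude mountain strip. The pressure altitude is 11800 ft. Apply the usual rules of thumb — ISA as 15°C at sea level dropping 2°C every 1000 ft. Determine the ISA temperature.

ISA temperature = 15 − 2 × (11800/1000) = 15 − 23.6 = -8.6°C.

-8.6°C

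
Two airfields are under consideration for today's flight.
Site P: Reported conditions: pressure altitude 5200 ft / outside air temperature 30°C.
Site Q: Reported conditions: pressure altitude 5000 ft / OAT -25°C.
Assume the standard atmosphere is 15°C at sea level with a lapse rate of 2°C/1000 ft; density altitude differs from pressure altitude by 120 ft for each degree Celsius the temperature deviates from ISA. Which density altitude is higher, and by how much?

Site P: ISA temp = 4.6°C, deviation +25.4°C, DA = 5200 + 120 × 25.4 = 8248 ft.
Site Q: ISA temp = 5°C, deviation -30°C, DA = 5000 + 120 × (-30) = 1400 ft.
Site P is higher by 8248 − 1400 = 6848 ft.

Site P by 6848 ft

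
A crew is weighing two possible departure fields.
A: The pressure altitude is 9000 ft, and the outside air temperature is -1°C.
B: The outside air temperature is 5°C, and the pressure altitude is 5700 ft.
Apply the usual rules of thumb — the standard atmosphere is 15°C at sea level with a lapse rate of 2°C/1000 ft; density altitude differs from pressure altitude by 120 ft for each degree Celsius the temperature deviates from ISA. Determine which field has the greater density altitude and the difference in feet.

A: ISA temp = -3°C, deviation +2°C, DA = 9000 + 120 × 2 = 9240 ft.
B: ISA temp = 3.6°C, deviation +1.4°C, DA = 5700 + 120 × 1.4 = 5868 ft.
A is higher by 9240 − 5868 = 3372 ft.

A by 3372 ft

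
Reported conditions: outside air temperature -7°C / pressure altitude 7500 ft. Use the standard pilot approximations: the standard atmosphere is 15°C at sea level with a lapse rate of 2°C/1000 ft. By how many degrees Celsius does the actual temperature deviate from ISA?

ISA temperature at 7500 ft = 15 − 2 × (7500/1000) = 0°C.
Deviation = OAT − ISA = -7 − 0 = -7°C.

ISA-7°C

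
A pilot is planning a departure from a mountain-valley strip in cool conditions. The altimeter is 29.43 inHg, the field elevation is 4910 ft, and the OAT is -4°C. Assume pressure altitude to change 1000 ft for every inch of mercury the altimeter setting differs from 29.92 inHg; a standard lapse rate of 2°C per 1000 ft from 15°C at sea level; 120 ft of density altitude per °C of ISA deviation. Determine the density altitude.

Pressure altitude = 4910 + (29.92 − 29.43) × 1000 = 4910 + (+490) = 5400 ft.
ISA temperature at 5400 ft = 15 − 2 × (5400/1000) = 4.2°C.
ISA deviation = -4 − 4.2 = -8.2°C.
Density altitude = 5400 + 120 × (-8.2) = 4416 ft.

4416 ft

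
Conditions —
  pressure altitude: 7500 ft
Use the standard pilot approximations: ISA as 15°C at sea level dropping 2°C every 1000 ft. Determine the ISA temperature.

ISA temperature = 15 − 2 × (7500/1000) = 15 − 15 = 0°C.

0°C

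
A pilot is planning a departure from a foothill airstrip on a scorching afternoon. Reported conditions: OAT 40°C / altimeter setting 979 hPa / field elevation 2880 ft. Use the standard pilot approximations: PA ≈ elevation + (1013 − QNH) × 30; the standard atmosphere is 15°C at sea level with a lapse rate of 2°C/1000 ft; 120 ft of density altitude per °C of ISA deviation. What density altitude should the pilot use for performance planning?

Pressure altitude = 2880 + (1013 − 979) × 30 = 2880 + (+1020) = 3900 ft.
ISA temperature at 3900 ft = 15 − 2 × (3900/1000) = 7.2°C.
ISA deviation = 40 − 7.2 = +32.8°C.
Density altitude = 3900 + 120 × (32.8) = 7836 ft.

7836 ft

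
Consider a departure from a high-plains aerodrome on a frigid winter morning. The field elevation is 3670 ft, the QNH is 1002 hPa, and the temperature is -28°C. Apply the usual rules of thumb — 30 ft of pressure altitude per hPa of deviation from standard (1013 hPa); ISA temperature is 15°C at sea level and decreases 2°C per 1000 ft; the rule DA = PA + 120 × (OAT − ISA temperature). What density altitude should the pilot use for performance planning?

-200 ft

Pressure altitude = 3670 + (1013 − 1002) × 30 = 3670 + (+330) = 4000 ft.
ISA temperature at 4000 ft = 15 − 2 × (4000/1000) = 7°C.
ISA deviation = -28 − 7 = -35°C.
Density altitude = 4000 + 120 × (-35) = -200 ft.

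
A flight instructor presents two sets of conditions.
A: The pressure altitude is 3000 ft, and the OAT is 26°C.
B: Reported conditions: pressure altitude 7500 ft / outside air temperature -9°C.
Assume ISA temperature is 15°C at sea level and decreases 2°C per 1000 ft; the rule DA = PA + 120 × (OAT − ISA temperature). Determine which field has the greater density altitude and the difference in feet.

A: ISA temp = 9°C, deviation +17°C, DA = 3000 + 120 × 17 = 5040 ft.
B: ISA temp = 0°C, deviation -9°C, DA = 7500 + 120 × (-9) = 6420 ft.
B is higher by 6420 − 5040 = 1380 ft.

B by 1380 ft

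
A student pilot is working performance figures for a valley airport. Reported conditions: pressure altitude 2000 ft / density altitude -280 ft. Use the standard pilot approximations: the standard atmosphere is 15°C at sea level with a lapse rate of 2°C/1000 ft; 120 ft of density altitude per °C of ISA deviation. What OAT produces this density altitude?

Density altitude − pressure altitude = -280 − 2000 = -2280 ft.
At 120 ft/°C that is an ISA deviation of -2280/120 = -19°C.
ISA temperature at 2000 ft = 15 − 2 × (2000/1000) = 11°C.
OAT = ISA + deviation = 11 + (-19) = -8°C.

-8°C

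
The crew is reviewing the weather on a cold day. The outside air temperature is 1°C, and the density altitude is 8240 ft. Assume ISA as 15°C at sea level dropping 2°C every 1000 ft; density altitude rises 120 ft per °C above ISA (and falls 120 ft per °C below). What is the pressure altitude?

8000 ft

DA = PA + 120 × (OAT − (15 − 2·PA/1000)) = PA + 120·OAT − 1800 + 0.24·PA = 1.24·PA + 120·OAT − 1800.
So 1.24·PA = 8240 − 120 × 1 + 1800 = 9920.
PA = 9920 / 1.24 = 8000 ft.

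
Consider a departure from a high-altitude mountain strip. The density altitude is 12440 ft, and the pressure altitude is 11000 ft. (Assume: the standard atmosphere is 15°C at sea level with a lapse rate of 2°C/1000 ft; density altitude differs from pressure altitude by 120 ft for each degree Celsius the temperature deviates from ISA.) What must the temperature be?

Density altitude − pressure altitude = 12440 − 11000 = +1440 ft.
At 120 ft/°C that is an ISA deviation of 1440/120 = +12°C.
ISA temperature at 11000 ft = 15 − 2 × (11000/1000) = -7°C.
OAT = ISA + deviation = -7 + (+12) = 5°C.

5°C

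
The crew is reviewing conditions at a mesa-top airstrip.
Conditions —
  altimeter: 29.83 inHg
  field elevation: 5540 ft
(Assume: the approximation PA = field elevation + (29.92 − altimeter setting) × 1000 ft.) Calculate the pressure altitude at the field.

5630 ft

Pressure correction = (29.92 − 29.83) × 1000 = +90 ft.
Pressure altitude = 5540 + (+90) = 5630 ft.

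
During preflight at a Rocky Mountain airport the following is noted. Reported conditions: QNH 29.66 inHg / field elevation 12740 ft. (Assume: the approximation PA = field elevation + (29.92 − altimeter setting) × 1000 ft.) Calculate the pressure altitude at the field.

Pressure correction = (29.92 − 29.66) × 1000 = +260 ft.
Pressure altitude = 12740 + (+260) = 13000 ft.

13000 ft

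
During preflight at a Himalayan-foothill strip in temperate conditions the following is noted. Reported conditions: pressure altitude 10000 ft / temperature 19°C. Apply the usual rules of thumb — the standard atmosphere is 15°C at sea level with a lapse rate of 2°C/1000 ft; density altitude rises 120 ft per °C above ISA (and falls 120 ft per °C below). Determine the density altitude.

ISA temperature at 10000 ft = 15 − 2 × (10000/1000) = -5°C.
ISA deviation = 19 − (-5) = +24°C.
Density altitude = 10000 + 120 × (24) = 10000 + (+2880) = 12880 ft.

12880 ft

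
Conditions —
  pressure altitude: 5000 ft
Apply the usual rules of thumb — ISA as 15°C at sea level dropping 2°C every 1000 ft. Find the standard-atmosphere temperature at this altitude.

5°C

ISA temperature = 15 − 2 × (5000/1000) = 15 − 10 = 5°C.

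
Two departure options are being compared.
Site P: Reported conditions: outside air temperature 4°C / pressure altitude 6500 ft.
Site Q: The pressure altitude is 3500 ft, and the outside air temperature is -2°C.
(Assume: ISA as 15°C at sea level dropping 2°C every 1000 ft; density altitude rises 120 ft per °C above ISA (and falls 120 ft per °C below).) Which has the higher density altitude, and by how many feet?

Site P: ISA temp = 2°C, deviation +2°C, DA = 6500 + 120 × 2 = 6740 ft.
Site Q: ISA temp = 8°C, deviation -10°C, DA = 3500 + 120 × (-10) = 2300 ft.
Site P is higher by 6740 − 2300 = 4440 ft.

Site P by 4440 ft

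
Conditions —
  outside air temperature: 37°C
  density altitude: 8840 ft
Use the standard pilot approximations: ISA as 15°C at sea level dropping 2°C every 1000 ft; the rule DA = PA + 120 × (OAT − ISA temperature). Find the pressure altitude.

DA = PA + 120 × (OAT − (15 − 2·PA/1000)) = PA + 120·OAT − 1800 + 0.24·PA = 1.24·PA + 120·OAT − 1800.
So 1.24·PA = 8840 − 120 × 37 + 1800 = 6200.
PA = 6200 / 1.24 = 5000 ft.

5000 ft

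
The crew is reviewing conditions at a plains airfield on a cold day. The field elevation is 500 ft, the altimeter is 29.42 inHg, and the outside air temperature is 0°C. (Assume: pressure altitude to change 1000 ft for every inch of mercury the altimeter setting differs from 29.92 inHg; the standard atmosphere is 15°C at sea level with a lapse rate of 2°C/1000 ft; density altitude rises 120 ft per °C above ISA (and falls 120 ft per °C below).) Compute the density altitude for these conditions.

-560 ft

Pressure altitude = 500 + (29.92 − 29.42) × 1000 = 500 + (+500) = 1000 ft.
ISA temperature at 1000 ft = 15 − 2 × (1000/1000) = 13°C.
ISA deviation = 0 − 13 = -13°C.
Density altitude = 1000 + 120 × (-13) = -560 ft.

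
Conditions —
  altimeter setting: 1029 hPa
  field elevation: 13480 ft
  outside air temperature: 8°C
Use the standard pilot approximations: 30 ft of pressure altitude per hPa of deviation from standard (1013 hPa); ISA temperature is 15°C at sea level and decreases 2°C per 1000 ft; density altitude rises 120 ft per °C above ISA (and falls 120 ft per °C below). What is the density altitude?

Pressure altitude = 13480 + (1013 − 1029) × 30 = 13480 + (-480) = 13000 ft.
ISA temperature at 13000 ft = 15 − 2 × (13000/1000) = -11°C.
ISA deviation = 8 − (-11) = +19°C.
Density altitude = 13000 + 120 × (19) = 15280 ft.

15280 ft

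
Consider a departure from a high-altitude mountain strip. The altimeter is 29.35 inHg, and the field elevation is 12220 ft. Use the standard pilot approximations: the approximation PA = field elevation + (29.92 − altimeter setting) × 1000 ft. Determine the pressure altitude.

Pressure correction = (29.92 − 29.35) × 1000 = +570 ft.
Pressure altitude = 12220 + (+570) = 12790 ft.

12790 ft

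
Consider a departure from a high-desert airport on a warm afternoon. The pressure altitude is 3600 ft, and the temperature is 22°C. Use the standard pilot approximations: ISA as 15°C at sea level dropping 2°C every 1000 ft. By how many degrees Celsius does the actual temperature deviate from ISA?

ISA temperature at 3600 ft = 15 − 2 × (3600/1000) = 7.8°C.
Deviation = OAT − ISA = 22 − 7.8 = +14.2°C.

ISA+14.2°C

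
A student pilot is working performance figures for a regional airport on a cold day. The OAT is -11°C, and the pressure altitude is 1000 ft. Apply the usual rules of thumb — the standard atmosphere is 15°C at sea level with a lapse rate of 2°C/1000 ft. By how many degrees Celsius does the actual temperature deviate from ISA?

ISA temperature at 1000 ft = 15 − 2 × (1000/1000) = 13°C.
Deviation = OAT − ISA = -11 − 13 = -24°C.

ISA-24°C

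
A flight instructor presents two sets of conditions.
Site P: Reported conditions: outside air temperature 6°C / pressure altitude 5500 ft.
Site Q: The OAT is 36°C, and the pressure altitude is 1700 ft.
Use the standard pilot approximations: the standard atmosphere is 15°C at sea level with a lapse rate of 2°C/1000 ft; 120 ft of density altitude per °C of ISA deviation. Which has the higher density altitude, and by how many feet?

Site P by 1112 ft

Site P: ISA temp = 4°C, deviation +2°C, DA = 5500 + 120 × 2 = 5740 ft.
Site Q: ISA temp = 11.6°C, deviation +24.4°C, DA = 1700 + 120 × 24.4 = 4628 ft.
Site P is higher by 5740 − 4628 = 1112 ft.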